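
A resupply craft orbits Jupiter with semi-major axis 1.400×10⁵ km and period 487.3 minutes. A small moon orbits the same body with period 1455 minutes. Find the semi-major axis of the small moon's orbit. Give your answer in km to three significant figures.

a₂ ≈ 2.90×10⁵ km

Kepler's third law: a³ ∝ T², so a₂ = a₁ (T₂/T₁)^(2/3).
T₂/T₁ = 2.986, (T₂/T₁)^(2/3) = 2.074.
a₂ = 1.400×10⁵ × 2.074 = 2.903×10⁵ km.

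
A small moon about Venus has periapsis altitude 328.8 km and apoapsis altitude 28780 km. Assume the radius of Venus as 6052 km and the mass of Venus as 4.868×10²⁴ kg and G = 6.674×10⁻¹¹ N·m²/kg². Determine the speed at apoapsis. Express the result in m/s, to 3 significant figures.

μ = GM = 6.674×10⁻¹¹ × 4.868×10²⁴ = 3.249×10¹⁴ m³/s².
r_p = 6052 + 328.8 = 6380.8 km = 6.3808×10⁶ m.
r_a = 6052 + 28780 = 34832 km = 3.4832×10⁷ m.
Semi-major axis a = (r_p + r_a)/2 = 20606 km = 2.061×10⁷ m.
Vis-viva: v² = μ(2/r − 1/a) = 3.249×10¹⁴ × (5.742×10⁻⁸ − 4.853×10⁻⁸) = 2.888×10⁶ m²/s².
v = 1699 m/s.

v ≈ 1700 m/s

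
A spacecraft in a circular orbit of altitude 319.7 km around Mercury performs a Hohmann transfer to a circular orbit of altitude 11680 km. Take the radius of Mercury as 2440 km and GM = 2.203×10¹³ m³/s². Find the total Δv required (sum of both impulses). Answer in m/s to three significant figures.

r₁ = 2440 + 319.7 = 2759.7 km = 2.7597×10⁶ m.
r₂ = 2440 + 11680 = 14120 km = 1.4120×10⁷ m.
Transfer ellipse a_t = (r₁ + r₂)/2 = 8.440×10⁶ m.
At r₁: circular v_c1 = √(μ/r₁) = 2825 m/s; transfer-periherm v_p = √[μ(2/r₁ − 1/a_t)] = 3654 m/s.
Δv₁ = v_p − v_c1 = 829.1 m/s.
At r₂: circular v_c2 = √(μ/r₂) = 1249 m/s; transfer-apoherm v_a = √[μ(2/r₂ − 1/a_t)] = 714.3 m/s.
Δv₂ = v_c2 − v_a = 534.8 m/s.
Total Δv = Δv₁ + Δv₂ = 1364 m/s.

Δv_total ≈ 1360 m/s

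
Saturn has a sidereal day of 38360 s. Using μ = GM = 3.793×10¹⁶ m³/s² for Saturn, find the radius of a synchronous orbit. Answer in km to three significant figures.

r_sync ≈ 1.12×10⁵ km

A synchronous orbit has period T, so by Kepler's third law a = (μT²/4π²)^(1/3).
μT²/4π² = 3.793×10¹⁶ × (3.836×10⁴)² / 39.48 = 1.414×10²⁴ m³.
a = 1.122×10⁸ m = 1.1223×10⁵ km.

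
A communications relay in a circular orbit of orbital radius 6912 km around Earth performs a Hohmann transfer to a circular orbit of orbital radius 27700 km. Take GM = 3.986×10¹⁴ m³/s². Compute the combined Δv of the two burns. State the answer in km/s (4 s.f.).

Δv_total ≈ 3.410 km/s

r₁ = 6912 km = 6.912×10⁶ m.
r₂ = 27700 km = 2.770×10⁷ m.
Transfer ellipse a_t = (r₁ + r₂)/2 = 1.731×10⁷ m.
At r₁: circular v_c1 = √(μ/r₁) = 7594 m/s; transfer-perigee v_p = √[μ(2/r₁ − 1/a_t)] = 9607 m/s.
Δv₁ = v_p − v_c1 = 2014 m/s.
At r₂: circular v_c2 = √(μ/r₂) = 3793 m/s; transfer-apogee v_a = √[μ(2/r₂ − 1/a_t)] = 2397 m/s.
Δv₂ = v_c2 − v_a = 1396 m/s.
Total Δv = Δv₁ + Δv₂ = 3410 m/s = 3.410 km/s.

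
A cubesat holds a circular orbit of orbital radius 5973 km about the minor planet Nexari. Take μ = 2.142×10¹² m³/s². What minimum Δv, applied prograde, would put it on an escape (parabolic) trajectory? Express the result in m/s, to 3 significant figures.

Δv ≈ 248 m/s

r = 5973 km = 5.973×10⁶ m.
Circular speed v_c = √(μ/r) = 598.8 m/s.
Escape speed v_esc = √(2μ/r) = √2 × v_c = 846.9 m/s.
Δv = v_esc − v_c = 248.0 m/s.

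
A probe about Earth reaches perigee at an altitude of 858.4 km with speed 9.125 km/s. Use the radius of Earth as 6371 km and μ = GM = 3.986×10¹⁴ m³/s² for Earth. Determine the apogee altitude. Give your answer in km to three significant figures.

r_p = 6371 + 858.4 = 7229.4 km = 7.229×10⁶ m.
Specific energy ε = v²/2 − μ/r = -1.350×10⁷ J/kg, so a = −μ/(2ε) = 1.476×10⁷ m.
The apsides satisfy r_p + r_a = 2a, so the apogee radius is 2a − r_p = 2.229×10⁷ m = 22290 km.
Apogee altitude = 22290 − 6371 = 15919 km.

apogee altitude ≈ 15900 km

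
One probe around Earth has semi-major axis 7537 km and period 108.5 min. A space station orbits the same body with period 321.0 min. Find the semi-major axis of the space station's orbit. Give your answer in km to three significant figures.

a₂ ≈ 15500 km

Kepler's third law: a³ ∝ T², so a₂ = a₁ (T₂/T₁)^(2/3).
T₂/T₁ = 2.959, (T₂/T₁)^(2/3) = 2.061.
a₂ = 7537 × 2.061 = 15530 km.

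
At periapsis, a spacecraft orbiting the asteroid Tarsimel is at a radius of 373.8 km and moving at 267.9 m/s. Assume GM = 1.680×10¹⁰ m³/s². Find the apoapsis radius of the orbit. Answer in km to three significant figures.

apoapsis radius ≈ 1480 km

r_p = 3.738×10⁵ m.
Specific energy ε = v²/2 − μ/r = -9.059×10³ J/kg, so a = −μ/(2ε) = 9.273×10⁵ m.
The apsides satisfy r_p + r_a = 2a, so the apoapsis radius is 2a − r_p = 1.481×10⁶ m = 1480.8 km.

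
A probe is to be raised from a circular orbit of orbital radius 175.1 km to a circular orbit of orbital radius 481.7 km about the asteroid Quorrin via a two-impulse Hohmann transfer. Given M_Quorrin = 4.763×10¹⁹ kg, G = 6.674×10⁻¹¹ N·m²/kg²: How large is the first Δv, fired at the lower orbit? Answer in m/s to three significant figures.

μ = GM = 6.674×10⁻¹¹ × 4.763×10¹⁹ = 3.179×10⁹ m³/s².
r₁ = 175.1 km = 1.751×10⁵ m.
r₂ = 481.7 km = 4.817×10⁵ m.
Transfer ellipse a_t = (r₁ + r₂)/2 = 3.284×10⁵ m.
At r₁: circular v_c1 = √(μ/r₁) = 134.7 m/s; transfer-periapsis v_p = √[μ(2/r₁ − 1/a_t)] = 163.2 m/s.
Δv₁ = v_p − v_c1 = 28.45 m/s.

Δv ≈ 28.4 m/s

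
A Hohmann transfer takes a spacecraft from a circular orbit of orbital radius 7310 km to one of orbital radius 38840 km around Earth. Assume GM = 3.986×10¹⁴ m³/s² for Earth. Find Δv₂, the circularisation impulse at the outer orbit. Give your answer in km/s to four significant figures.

Δv ≈ 1.400 km/s

r₁ = 7310 km = 7.310×10⁶ m.
r₂ = 38840 km = 3.884×10⁷ m.
Transfer ellipse a_t = (r₁ + r₂)/2 = 2.308×10⁷ m.
At r₁: circular v_c1 = √(μ/r₁) = 7384 m/s; transfer-perigee v_p = √[μ(2/r₁ − 1/a_t)] = 9580 m/s.
At r₂: circular v_c2 = √(μ/r₂) = 3204 m/s; transfer-apogee v_a = √[μ(2/r₂ − 1/a_t)] = 1803 m/s.
Δv₂ = v_c2 − v_a = 1400 m/s.
= 1.400 km/s.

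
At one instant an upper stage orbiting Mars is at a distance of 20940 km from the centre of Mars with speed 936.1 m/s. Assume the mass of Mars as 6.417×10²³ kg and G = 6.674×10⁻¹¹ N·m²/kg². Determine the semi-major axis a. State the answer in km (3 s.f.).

a ≈ 13300 km

μ = GM = 6.674×10⁻¹¹ × 6.417×10²³ = 4.283×10¹³ m³/s².
r = 2.094×10⁷ m.
Vis-viva rearranged: 1/a = 2/r − v²/μ = 9.551×10⁻⁸ − 2.046×10⁻⁸ = 7.505×10⁻⁸ m⁻¹.
a = 1.332×10⁷ m = 13324 km.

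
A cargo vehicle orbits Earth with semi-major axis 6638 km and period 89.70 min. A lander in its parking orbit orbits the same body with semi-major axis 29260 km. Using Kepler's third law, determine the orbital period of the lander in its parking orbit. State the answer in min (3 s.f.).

T₂ ≈ 830 min

Kepler's third law: T² ∝ a³, so T₂ = T₁ (a₂/a₁)^(3/2).
a₂/a₁ = 4.408, (a₂/a₁)^(3/2) = 9.255.
T₂ = 89.70 × 9.255 = 830.1 min.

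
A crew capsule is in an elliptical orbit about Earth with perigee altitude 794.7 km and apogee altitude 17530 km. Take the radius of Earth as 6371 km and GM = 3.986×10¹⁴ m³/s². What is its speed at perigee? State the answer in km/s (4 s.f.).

v ≈ 9.252 km/s

r_p = 6371 + 794.7 = 7165.7 km = 7.1657×10⁶ m.
r_a = 6371 + 17530 = 23901 km = 2.3901×10⁷ m.
Semi-major axis a = (r_p + r_a)/2 = 15533 km = 1.553×10⁷ m.
Vis-viva: v² = μ(2/r − 1/a) = 3.986×10¹⁴ × (2.791×10⁻⁷ − 6.438×10⁻⁸) = 8.559×10⁷ m²/s².
v = 9252 m/s = 9.252 km/s.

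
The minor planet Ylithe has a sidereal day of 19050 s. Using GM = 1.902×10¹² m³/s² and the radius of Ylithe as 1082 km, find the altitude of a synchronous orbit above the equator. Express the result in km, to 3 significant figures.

h_sync ≈ 1510 km

A synchronous orbit has period T, so by Kepler's third law a = (μT²/4π²)^(1/3).
μT²/4π² = 1.902×10¹² × (1.905×10⁴)² / 39.48 = 1.748×10¹⁹ m³.
a = 2.595×10⁶ m = 2595.5 km.
Altitude h = a − R = 2595.5 − 1082 = 1513.5 km.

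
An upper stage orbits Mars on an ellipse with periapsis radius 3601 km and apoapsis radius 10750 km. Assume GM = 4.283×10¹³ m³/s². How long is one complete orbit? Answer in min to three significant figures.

T ≈ 308 min

Semi-major axis a = (r_p + r_a)/2 = (3601.0 + 10750)/2 = 7175.5 km = 7.176×10⁶ m.
By Kepler's third law T = 2π√(a³/μ) = 2π × 2.937×10³ = 1.845×10⁴ s.
= 307.6 min.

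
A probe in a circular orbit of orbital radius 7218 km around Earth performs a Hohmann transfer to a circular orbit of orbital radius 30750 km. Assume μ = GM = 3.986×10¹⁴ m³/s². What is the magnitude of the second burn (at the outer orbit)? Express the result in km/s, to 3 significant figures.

Δv ≈ 1.38 km/s

r₁ = 7218 km = 7.218×10⁶ m.
r₂ = 30750 km = 3.075×10⁷ m.
Transfer ellipse a_t = (r₁ + r₂)/2 = 1.898×10⁷ m.
At r₁: circular v_c1 = √(μ/r₁) = 7431 m/s; transfer-perigee v_p = √[μ(2/r₁ − 1/a_t)] = 9458 m/s.
At r₂: circular v_c2 = √(μ/r₂) = 3600 m/s; transfer-apogee v_a = √[μ(2/r₂ − 1/a_t)] = 2220 m/s.
Δv₂ = v_c2 − v_a = 1380 m/s.
= 1.380 km/s.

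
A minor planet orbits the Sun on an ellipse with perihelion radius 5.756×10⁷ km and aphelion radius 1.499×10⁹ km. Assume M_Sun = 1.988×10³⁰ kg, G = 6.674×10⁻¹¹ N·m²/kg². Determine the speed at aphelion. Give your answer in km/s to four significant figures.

v ≈ 2.559 km/s

μ = GM = 6.674×10⁻¹¹ × 1.988×10³⁰ = 1.327×10²⁰ m³/s².
Semi-major axis a = (r_p + r_a)/2 = 7.7828×10⁸ km = 7.783×10¹¹ m.
Vis-viva: v² = μ(2/r − 1/a) = 1.327×10²⁰ × (1.334×10⁻¹² − 1.285×10⁻¹²) = 6.546×10⁶ m²/s².
v = 2559 m/s = 2.559 km/s.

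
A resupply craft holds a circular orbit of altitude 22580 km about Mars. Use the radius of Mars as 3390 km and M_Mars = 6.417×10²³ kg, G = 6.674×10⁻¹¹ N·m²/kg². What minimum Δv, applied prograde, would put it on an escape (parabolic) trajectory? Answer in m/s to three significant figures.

μ = GM = 6.674×10⁻¹¹ × 6.417×10²³ = 4.283×10¹³ m³/s².
r = 3390 + 22580 = 25970 km = 2.5970×10⁷ m.
Circular speed v_c = √(μ/r) = 1284 m/s.
Escape speed v_esc = √(2μ/r) = √2 × v_c = 1816 m/s.
Δv = v_esc − v_c = 531.9 m/s.

Δv ≈ 532 m/s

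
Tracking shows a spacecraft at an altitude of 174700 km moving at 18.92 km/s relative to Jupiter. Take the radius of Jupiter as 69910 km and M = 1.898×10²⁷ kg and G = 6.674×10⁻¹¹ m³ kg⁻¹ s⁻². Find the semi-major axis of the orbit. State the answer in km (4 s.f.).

μ = GM = 6.674×10⁻¹¹ × 1.898×10²⁷ = 1.267×10¹⁷ m³/s².
r = 69910 + 174700 = 2.4461×10⁵ km = 2.446×10⁸ m.
Vis-viva rearranged: 1/a = 2/r − v²/μ = 8.176×10⁻⁹ − 2.826×10⁻⁹ = 5.350×10⁻⁹ m⁻¹.
a = 1.869×10⁸ m = 1.8690×10⁵ km.

a ≈ 1.869×10⁵ km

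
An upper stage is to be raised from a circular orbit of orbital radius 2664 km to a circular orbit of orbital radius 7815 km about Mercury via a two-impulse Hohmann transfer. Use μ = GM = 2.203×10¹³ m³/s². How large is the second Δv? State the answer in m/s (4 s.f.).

r₁ = 2664 km = 2.664×10⁶ m.
r₂ = 7815 km = 7.815×10⁶ m.
Transfer ellipse a_t = (r₁ + r₂)/2 = 5.240×10⁶ m.
At r₁: circular v_c1 = √(μ/r₁) = 2876 m/s; transfer-periherm v_p = √[μ(2/r₁ − 1/a_t)] = 3512 m/s.
At r₂: circular v_c2 = √(μ/r₂) = 1679 m/s; transfer-apoherm v_a = √[μ(2/r₂ − 1/a_t)] = 1197 m/s.
Δv₂ = v_c2 − v_a = 481.8 m/s.

Δv ≈ 481.8 m/s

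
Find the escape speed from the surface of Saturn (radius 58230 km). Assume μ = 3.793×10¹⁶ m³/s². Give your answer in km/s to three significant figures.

r = R = 5.823×10⁷ m.
Escape speed v_esc = √(2μ/r) = √(2 × 3.793×10¹⁶ / 5.823×10⁷) = √(1.303×10⁹) = 36090 m/s.
= 36.09 km/s.

v_esc ≈ 36.1 km/s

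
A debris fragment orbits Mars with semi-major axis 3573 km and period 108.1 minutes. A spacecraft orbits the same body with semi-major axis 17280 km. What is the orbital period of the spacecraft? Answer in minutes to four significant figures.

Kepler's third law: T² ∝ a³, so T₂ = T₁ (a₂/a₁)^(3/2).
a₂/a₁ = 4.836, (a₂/a₁)^(3/2) = 10.64.
T₂ = 108.1 × 10.64 = 1150 minutes.

T₂ ≈ 1150 minutes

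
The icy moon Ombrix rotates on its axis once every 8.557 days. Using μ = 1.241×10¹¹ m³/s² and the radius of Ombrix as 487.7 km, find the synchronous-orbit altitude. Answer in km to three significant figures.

h_sync ≈ 11500 km

T = 8.557 days = 7.393×10⁵ s.
A synchronous orbit has period T, so by Kepler's third law a = (μT²/4π²)^(1/3).
μT²/4π² = 1.241×10¹¹ × (7.393×10⁵)² / 39.48 = 1.718×10²¹ m³.
a = 1.198×10⁷ m = 11977 km.
Altitude h = a − R = 11977 − 487.7 = 11490 km.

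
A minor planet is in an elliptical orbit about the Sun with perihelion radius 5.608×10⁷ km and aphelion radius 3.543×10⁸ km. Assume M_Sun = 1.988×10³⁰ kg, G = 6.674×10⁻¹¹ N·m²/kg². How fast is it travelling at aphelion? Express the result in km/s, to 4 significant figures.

v ≈ 10.12 km/s

μ = GM = 6.674×10⁻¹¹ × 1.988×10³⁰ = 1.327×10²⁰ m³/s².
Semi-major axis a = (r_p + r_a)/2 = 2.0519×10⁸ km = 2.052×10¹¹ m.
Vis-viva: v² = μ(2/r − 1/a) = 1.327×10²⁰ × (5.645×10⁻¹² − 4.874×10⁻¹²) = 1.023×10⁸ m²/s².
v = 10120 m/s = 10.12 km/s.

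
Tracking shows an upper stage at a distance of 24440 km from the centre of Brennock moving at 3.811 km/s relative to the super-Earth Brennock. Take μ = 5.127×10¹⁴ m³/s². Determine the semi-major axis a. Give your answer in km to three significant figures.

r = 2.444×10⁷ m.
Vis-viva rearranged: 1/a = 2/r − v²/μ = 8.183×10⁻⁸ − 2.833×10⁻⁸ = 5.351×10⁻⁸ m⁻¹.
a = 1.869×10⁷ m = 18690 km.

a ≈ 18700 km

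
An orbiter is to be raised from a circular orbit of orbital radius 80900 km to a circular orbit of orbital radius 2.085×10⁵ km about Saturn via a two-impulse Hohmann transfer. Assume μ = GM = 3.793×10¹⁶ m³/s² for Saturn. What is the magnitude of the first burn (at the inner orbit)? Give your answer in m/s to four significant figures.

Δv ≈ 4339 m/s

r₁ = 80900 km = 8.090×10⁷ m.
r₂ = 2.085×10⁵ km = 2.085×10⁸ m.
Transfer ellipse a_t = (r₁ + r₂)/2 = 1.447×10⁸ m.
At r₁: circular v_c1 = √(μ/r₁) = 21650 m/s; transfer-perikrone v_p = √[μ(2/r₁ − 1/a_t)] = 25990 m/s.
Δv₁ = v_p − v_c1 = 4339 m/s.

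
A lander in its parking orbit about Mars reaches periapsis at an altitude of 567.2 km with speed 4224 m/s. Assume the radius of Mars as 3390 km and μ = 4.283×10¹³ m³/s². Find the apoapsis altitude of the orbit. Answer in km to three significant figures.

r_p = 3390 + 567.2 = 3957.2 km = 3.957×10⁶ m.
Specific energy ε = v²/2 − μ/r = -1.902×10⁶ J/kg, so a = −μ/(2ε) = 1.126×10⁷ m.
The apsides satisfy r_p + r_a = 2a, so the apoapsis radius is 2a − r_p = 1.856×10⁷ m = 18559 km.
Apoapsis altitude = 18559 − 3390 = 15169 km.

apoapsis altitude ≈ 15200 km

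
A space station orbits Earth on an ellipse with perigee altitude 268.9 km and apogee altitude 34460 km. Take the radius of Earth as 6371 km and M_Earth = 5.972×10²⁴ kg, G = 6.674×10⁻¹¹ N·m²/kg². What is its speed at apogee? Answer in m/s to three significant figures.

μ = GM = 6.674×10⁻¹¹ × 5.972×10²⁴ = 3.986×10¹⁴ m³/s².
r_p = 6371 + 268.9 = 6639.9 km = 6.6399×10⁶ m.
r_a = 6371 + 34460 = 40831 km = 4.0831×10⁷ m.
Semi-major axis a = (r_p + r_a)/2 = 23735 km = 2.374×10⁷ m.
Vis-viva: v² = μ(2/r − 1/a) = 3.986×10¹⁴ × (4.898×10⁻⁸ − 4.213×10⁻⁸) = 2.731×10⁶ m²/s².
v = 1652 m/s.

v ≈ 1650 m/s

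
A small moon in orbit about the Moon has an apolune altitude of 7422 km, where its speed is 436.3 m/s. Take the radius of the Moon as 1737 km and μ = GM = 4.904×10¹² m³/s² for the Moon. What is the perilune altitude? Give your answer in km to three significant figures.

perilune altitude ≈ 243 km

r_a = 1737 + 7422 = 9159.0 km = 9.159×10⁶ m.
Specific energy ε = v²/2 − μ/r = -4.403×10⁵ J/kg, so a = −μ/(2ε) = 5.570×10⁶ m.
The apsides satisfy r_p + r_a = 2a, so the perilune radius is 2a − r_a = 1.980×10⁶ m = 1980.1 km.
Perilune altitude = 1980.1 − 1737 = 243.11 km.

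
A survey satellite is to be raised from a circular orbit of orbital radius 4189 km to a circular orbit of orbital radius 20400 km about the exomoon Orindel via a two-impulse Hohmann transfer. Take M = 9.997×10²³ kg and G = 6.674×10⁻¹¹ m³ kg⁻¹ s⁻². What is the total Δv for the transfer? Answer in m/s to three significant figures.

μ = GM = 6.674×10⁻¹¹ × 9.997×10²³ = 6.672×10¹³ m³/s².
r₁ = 4189 km = 4.189×10⁶ m.
r₂ = 20400 km = 2.040×10⁷ m.
Transfer ellipse a_t = (r₁ + r₂)/2 = 1.229×10⁷ m.
At r₁: circular v_c1 = √(μ/r₁) = 3991 m/s; transfer-periapsis v_p = √[μ(2/r₁ − 1/a_t)] = 5141 m/s.
Δv₁ = v_p − v_c1 = 1150 m/s.
At r₂: circular v_c2 = √(μ/r₂) = 1808 m/s; transfer-apoapsis v_a = √[μ(2/r₂ − 1/a_t)] = 1056 m/s.
Δv₂ = v_c2 − v_a = 752.8 m/s.
Total Δv = Δv₁ + Δv₂ = 1903 m/s.

Δv_total ≈ 1900 m/s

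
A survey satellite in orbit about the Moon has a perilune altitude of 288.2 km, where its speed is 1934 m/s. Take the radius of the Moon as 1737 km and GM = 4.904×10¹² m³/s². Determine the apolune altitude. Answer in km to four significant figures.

r_p = 1737 + 288.2 = 2025.2 km = 2.025×10⁶ m.
Specific energy ε = v²/2 − μ/r = -5.513×10⁵ J/kg, so a = −μ/(2ε) = 4.448×10⁶ m.
The apsides satisfy r_p + r_a = 2a, so the apolune radius is 2a − r_p = 6.870×10⁶ m = 6870.0 km.
Apolune altitude = 6870.0 − 1737 = 5133.0 km.

apolune altitude ≈ 5133 km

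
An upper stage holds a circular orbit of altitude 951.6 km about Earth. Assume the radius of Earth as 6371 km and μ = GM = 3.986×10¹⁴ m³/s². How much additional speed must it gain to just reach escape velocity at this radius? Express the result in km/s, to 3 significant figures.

r = 6371 + 951.6 = 7322.6 km = 7.3226×10⁶ m.
Circular speed v_c = √(μ/r) = 7378 m/s.
Escape speed v_esc = √(2μ/r) = √2 × v_c = 10430 m/s.
Δv = v_esc − v_c = 3056 m/s = 3.056 km/s.

Δv ≈ 3.06 km/s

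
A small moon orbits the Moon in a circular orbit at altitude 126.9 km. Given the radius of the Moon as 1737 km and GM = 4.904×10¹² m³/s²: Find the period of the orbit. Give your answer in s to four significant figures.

T ≈ 7220 s

r = 1737 + 126.9 = 1863.9 km = 1.8639×10⁶ m.
Kepler's third law: T = 2π√(r³/μ) = 2π√((1.864×10⁶)³ / 4.904×10¹²).
r³/μ = 1.320×10⁶ s², so T = 2π × 1.149×10³ = 7.220×10³ s.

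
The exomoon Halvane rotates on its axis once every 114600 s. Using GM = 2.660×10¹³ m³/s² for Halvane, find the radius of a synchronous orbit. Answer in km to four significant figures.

A synchronous orbit has period T, so by Kepler's third law a = (μT²/4π²)^(1/3).
μT²/4π² = 2.660×10¹³ × (1.146×10⁵)² / 39.48 = 8.849×10²¹ m³.
a = 2.068×10⁷ m = 20684 km.

r_sync ≈ 20680 km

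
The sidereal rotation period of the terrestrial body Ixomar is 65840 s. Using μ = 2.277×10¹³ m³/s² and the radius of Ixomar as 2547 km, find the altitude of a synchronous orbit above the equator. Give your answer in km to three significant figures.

A synchronous orbit has period T, so by Kepler's third law a = (μT²/4π²)^(1/3).
μT²/4π² = 2.277×10¹³ × (6.584×10⁴)² / 39.48 = 2.500×10²¹ m³.
a = 1.357×10⁷ m = 13573 km.
Altitude h = a − R = 13573 − 2547 = 11026 km.

h_sync ≈ 11000 km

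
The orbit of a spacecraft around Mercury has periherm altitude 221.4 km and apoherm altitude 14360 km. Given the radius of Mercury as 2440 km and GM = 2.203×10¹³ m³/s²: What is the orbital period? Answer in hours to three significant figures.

T ≈ 11.3 hours

r_p = 2440 + 221.4 = 2661.4 km = 2.6614×10⁶ m.
r_a = 2440 + 14360 = 16800 km = 1.6800×10⁷ m.
Semi-major axis a = (r_p + r_a)/2 = (2661.4 + 16800)/2 = 9730.7 km = 9.731×10⁶ m.
By Kepler's third law T = 2π√(a³/μ) = 2π × 6.467×10³ = 4.063×10⁴ s.
= 11.29 hours.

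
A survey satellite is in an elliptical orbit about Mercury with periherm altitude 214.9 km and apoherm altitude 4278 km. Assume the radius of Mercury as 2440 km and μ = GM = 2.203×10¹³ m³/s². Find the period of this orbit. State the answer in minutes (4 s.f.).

r_p = 2440 + 214.9 = 2654.9 km = 2.6549×10⁶ m.
r_a = 2440 + 4278 = 6718.0 km = 6.7180×10⁶ m.
Semi-major axis a = (r_p + r_a)/2 = (2654.9 + 6718.0)/2 = 4686.4 km = 4.686×10⁶ m.
By Kepler's third law T = 2π√(a³/μ) = 2π × 2.162×10³ = 1.358×10⁴ s.
= 226.4 minutes.

T ≈ 226.4 minutes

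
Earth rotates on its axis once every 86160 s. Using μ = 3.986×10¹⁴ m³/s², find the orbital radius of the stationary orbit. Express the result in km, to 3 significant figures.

A synchronous orbit has period T, so by Kepler's third law a = (μT²/4π²)^(1/3).
μT²/4π² = 3.986×10¹⁴ × (8.616×10⁴)² / 39.48 = 7.495×10²² m³.
a = 4.216×10⁷ m = 42163 km.

r_sync ≈ 42200 km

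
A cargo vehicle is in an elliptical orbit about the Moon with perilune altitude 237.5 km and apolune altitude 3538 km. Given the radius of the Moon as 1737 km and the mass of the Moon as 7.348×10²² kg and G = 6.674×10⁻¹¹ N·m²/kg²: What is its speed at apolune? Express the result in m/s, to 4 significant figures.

v ≈ 711.6 m/s

μ = GM = 6.674×10⁻¹¹ × 7.348×10²² = 4.904×10¹² m³/s².
r_p = 1737 + 237.5 = 1974.5 km = 1.9745×10⁶ m.
r_a = 1737 + 3538 = 5275.0 km = 5.2750×10⁶ m.
Semi-major axis a = (r_p + r_a)/2 = 3624.8 km = 3.625×10⁶ m.
Vis-viva: v² = μ(2/r − 1/a) = 4.904×10¹² × (3.791×10⁻⁷ − 2.759×10⁻⁷) = 5.064×10⁵ m²/s².
v = 711.6 m/s.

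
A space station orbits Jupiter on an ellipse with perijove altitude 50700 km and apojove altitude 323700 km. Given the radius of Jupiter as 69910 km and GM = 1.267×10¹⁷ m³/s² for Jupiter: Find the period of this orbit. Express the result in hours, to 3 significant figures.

r_p = 69910 + 50700 = 120610 km = 1.2061×10⁸ m.
r_a = 69910 + 323700 = 393610 km = 3.9361×10⁸ m.
Semi-major axis a = (r_p + r_a)/2 = (1.2061×10⁵ + 3.9361×10⁵)/2 = 2.5711×10⁵ km = 2.571×10⁸ m.
By Kepler's third law T = 2π√(a³/μ) = 2π × 1.158×10⁴ = 7.277×10⁴ s.
= 20.21 hours.

T ≈ 20.2 hours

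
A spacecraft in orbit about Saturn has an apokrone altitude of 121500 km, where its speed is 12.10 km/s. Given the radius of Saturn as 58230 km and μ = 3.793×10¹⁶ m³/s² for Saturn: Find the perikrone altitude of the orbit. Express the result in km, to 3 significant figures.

r_a = 58230 + 121500 = 1.7973×10⁵ km = 1.797×10⁸ m.
Specific energy ε = v²/2 − μ/r = -1.378×10⁸ J/kg, so a = −μ/(2ε) = 1.376×10⁸ m.
The apsides satisfy r_p + r_a = 2a, so the perikrone radius is 2a − r_a = 9.546×10⁷ m = 95457 km.
Perikrone altitude = 95457 − 58230 = 37227 km.

perikrone altitude ≈ 37200 km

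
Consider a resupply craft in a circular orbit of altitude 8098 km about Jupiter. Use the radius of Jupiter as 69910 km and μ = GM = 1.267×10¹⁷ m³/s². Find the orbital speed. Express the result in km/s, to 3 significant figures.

r = 69910 + 8098 = 78008 km = 7.8008×10⁷ m.
For a circular orbit v = √(μ/r) = √(1.267×10¹⁷ / 7.801×10⁷) = √(1.624×10⁹) = 40300 m/s.
That is 40.30 km/s.

v ≈ 40.3 km/s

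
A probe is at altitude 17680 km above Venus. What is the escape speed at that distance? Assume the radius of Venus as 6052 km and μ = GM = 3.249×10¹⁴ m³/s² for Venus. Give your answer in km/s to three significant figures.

v_esc ≈ 5.23 km/s

r = 6052 + 17680 = 23732 km = 2.3732×10⁷ m.
Escape speed v_esc = √(2μ/r) = √(2 × 3.249×10¹⁴ / 2.373×10⁷) = √(2.738×10⁷) = 5233 m/s.
= 5.233 km/s.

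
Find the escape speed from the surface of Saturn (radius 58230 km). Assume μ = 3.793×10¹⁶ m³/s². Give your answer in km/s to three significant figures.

r = R = 5.823×10⁷ m.
Escape speed v_esc = √(2μ/r) = √(2 × 3.793×10¹⁶ / 5.823×10⁷) = √(1.303×10⁹) = 36090 m/s.
= 36.09 km/s.

v_esc ≈ 36.1 km/s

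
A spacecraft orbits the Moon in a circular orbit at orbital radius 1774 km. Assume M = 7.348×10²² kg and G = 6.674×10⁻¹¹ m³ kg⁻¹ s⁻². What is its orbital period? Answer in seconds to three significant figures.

T ≈ 6700 seconds

μ = GM = 6.674×10⁻¹¹ × 7.348×10²² = 4.904×10¹² m³/s².
r = 1774 km = 1.774×10⁶ m.
Kepler's third law: T = 2π√(r³/μ) = 2π√((1.774×10⁶)³ / 4.904×10¹²).
r³/μ = 1.138×10⁶ s², so T = 2π × 1.067×10³ = 6.704×10³ s.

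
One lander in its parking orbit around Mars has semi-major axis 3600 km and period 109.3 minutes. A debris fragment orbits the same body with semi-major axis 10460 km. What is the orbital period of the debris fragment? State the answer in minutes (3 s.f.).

T₂ ≈ 541 minutes

Kepler's third law: T² ∝ a³, so T₂ = T₁ (a₂/a₁)^(3/2).
a₂/a₁ = 2.906, (a₂/a₁)^(3/2) = 4.953.
T₂ = 109.3 × 4.953 = 541.3 minutes.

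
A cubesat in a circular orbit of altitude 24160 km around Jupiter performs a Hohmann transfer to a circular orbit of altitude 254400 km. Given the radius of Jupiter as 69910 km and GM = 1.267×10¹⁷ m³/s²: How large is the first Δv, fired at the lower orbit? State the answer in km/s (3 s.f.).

r₁ = 69910 + 24160 = 94070 km = 9.4070×10⁷ m.
r₂ = 69910 + 254400 = 324310 km = 3.2431×10⁸ m.
Transfer ellipse a_t = (r₁ + r₂)/2 = 2.092×10⁸ m.
At r₁: circular v_c1 = √(μ/r₁) = 36700 m/s; transfer-perijove v_p = √[μ(2/r₁ − 1/a_t)] = 45700 m/s.
Δv₁ = v_p − v_c1 = 8996 m/s.
= 8.996 km/s.

Δv ≈ 9.00 km/s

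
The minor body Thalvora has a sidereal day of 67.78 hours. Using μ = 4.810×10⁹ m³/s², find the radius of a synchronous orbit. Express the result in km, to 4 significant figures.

r_sync ≈ 1936 km

T = 67.78 hours = 2.440×10⁵ s.
A synchronous orbit has period T, so by Kepler's third law a = (μT²/4π²)^(1/3).
μT²/4π² = 4.810×10⁹ × (2.440×10⁵)² / 39.48 = 7.254×10¹⁸ m³.
a = 1.936×10⁶ m = 1935.8 km.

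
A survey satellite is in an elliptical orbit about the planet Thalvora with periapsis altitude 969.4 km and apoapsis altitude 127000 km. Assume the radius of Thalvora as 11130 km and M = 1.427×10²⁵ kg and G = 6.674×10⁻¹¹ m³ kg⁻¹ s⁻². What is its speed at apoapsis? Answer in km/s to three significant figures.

v ≈ 1.05 km/s

μ = GM = 6.674×10⁻¹¹ × 1.427×10²⁵ = 9.524×10¹⁴ m³/s².
r_p = 11130 + 969.4 = 12099 km = 1.2099×10⁷ m.
r_a = 11130 + 127000 = 138130 km = 1.3813×10⁸ m.
Semi-major axis a = (r_p + r_a)/2 = 75115 km = 7.511×10⁷ m.
Vis-viva: v² = μ(2/r − 1/a) = 9.524×10¹⁴ × (1.448×10⁻⁸ − 1.331×10⁻⁸) = 1.111×10⁶ m²/s².
v = 1054 m/s = 1.054 km/s.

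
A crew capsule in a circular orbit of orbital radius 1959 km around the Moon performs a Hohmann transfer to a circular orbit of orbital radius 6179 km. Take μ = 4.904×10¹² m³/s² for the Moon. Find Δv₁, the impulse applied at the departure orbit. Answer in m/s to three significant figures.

r₁ = 1959 km = 1.959×10⁶ m.
r₂ = 6179 km = 6.179×10⁶ m.
Transfer ellipse a_t = (r₁ + r₂)/2 = 4.069×10⁶ m.
At r₁: circular v_c1 = √(μ/r₁) = 1582 m/s; transfer-perilune v_p = √[μ(2/r₁ − 1/a_t)] = 1950 m/s.
Δv₁ = v_p − v_c1 = 367.5 m/s.

Δv ≈ 368 m/s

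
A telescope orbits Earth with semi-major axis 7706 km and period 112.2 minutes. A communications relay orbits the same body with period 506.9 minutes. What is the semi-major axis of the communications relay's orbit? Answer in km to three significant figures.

a₂ ≈ 21100 km

Kepler's third law: a³ ∝ T², so a₂ = a₁ (T₂/T₁)^(2/3).
T₂/T₁ = 4.518, (T₂/T₁)^(2/3) = 2.733.
a₂ = 7706 × 2.733 = 21060 km.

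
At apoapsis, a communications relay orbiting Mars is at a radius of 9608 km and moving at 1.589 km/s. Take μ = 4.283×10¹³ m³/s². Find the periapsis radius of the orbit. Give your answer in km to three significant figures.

r_a = 9.608×10⁶ m.
Specific energy ε = v²/2 − μ/r = -3.195×10⁶ J/kg, so a = −μ/(2ε) = 6.702×10⁶ m.
The apsides satisfy r_p + r_a = 2a, so the periapsis radius is 2a − r_a = 3.796×10⁶ m = 3796.1 km.

periapsis radius ≈ 3800 km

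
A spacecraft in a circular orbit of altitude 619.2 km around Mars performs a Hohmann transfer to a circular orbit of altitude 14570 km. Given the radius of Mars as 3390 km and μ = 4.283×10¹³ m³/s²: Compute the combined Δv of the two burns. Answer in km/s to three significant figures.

r₁ = 3390 + 619.2 = 4009.2 km = 4.0092×10⁶ m.
r₂ = 3390 + 14570 = 17960 km = 1.7960×10⁷ m.
Transfer ellipse a_t = (r₁ + r₂)/2 = 1.098×10⁷ m.
At r₁: circular v_c1 = √(μ/r₁) = 3268 m/s; transfer-periapsis v_p = √[μ(2/r₁ − 1/a_t)] = 4179 m/s.
Δv₁ = v_p − v_c1 = 910.9 m/s.
At r₂: circular v_c2 = √(μ/r₂) = 1544 m/s; transfer-apoapsis v_a = √[μ(2/r₂ − 1/a_t)] = 932.9 m/s.
Δv₂ = v_c2 − v_a = 611.3 m/s.
Total Δv = Δv₁ + Δv₂ = 1522 m/s = 1.522 km/s.

Δv_total ≈ 1.52 km/s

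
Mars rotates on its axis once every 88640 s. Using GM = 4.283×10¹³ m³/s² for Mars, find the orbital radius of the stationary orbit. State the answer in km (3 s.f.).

r_sync ≈ 20400 km

A synchronous orbit has period T, so by Kepler's third law a = (μT²/4π²)^(1/3).
μT²/4π² = 4.283×10¹³ × (8.864×10⁴)² / 39.48 = 8.524×10²¹ m³.
a = 2.043×10⁷ m = 20428 km.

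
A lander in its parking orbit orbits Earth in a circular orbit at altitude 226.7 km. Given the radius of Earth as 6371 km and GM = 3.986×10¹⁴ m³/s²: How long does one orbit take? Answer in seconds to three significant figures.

T ≈ 5330 seconds

r = 6371 + 226.7 = 6597.7 km = 6.5977×10⁶ m.
Kepler's third law: T = 2π√(r³/μ) = 2π√((6.598×10⁶)³ / 3.986×10¹⁴).
r³/μ = 7.205×10⁵ s², so T = 2π × 8.488×10² = 5.333×10³ s.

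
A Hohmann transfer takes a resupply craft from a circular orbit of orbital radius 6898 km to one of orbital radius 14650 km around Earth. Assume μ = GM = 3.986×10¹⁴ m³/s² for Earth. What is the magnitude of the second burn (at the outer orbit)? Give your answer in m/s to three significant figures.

Δv ≈ 1040 m/s

r₁ = 6898 km = 6.898×10⁶ m.
r₂ = 14650 km = 1.465×10⁷ m.
Transfer ellipse a_t = (r₁ + r₂)/2 = 1.077×10⁷ m.
At r₁: circular v_c1 = √(μ/r₁) = 7602 m/s; transfer-perigee v_p = √[μ(2/r₁ − 1/a_t)] = 8864 m/s.
At r₂: circular v_c2 = √(μ/r₂) = 5216 m/s; transfer-apogee v_a = √[μ(2/r₂ − 1/a_t)] = 4174 m/s.
Δv₂ = v_c2 − v_a = 1042 m/s.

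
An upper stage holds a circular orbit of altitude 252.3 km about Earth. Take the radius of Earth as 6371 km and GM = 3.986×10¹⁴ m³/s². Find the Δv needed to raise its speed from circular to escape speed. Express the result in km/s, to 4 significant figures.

Δv ≈ 3.213 km/s

r = 6371 + 252.3 = 6623.3 km = 6.6233×10⁶ m.
Circular speed v_c = √(μ/r) = 7758 m/s.
Escape speed v_esc = √(2μ/r) = √2 × v_c = 10970 m/s.
Δv = v_esc − v_c = 3213 m/s = 3.213 km/s.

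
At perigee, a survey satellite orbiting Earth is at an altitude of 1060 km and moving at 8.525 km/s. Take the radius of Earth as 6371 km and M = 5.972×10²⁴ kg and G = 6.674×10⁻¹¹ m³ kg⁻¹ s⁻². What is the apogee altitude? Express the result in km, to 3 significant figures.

μ = GM = 6.674×10⁻¹¹ × 5.972×10²⁴ = 3.986×10¹⁴ m³/s².
r_p = 6371 + 1060 = 7431.0 km = 7.431×10⁶ m.
Specific energy ε = v²/2 − μ/r = -1.730×10⁷ J/kg, so a = −μ/(2ε) = 1.152×10⁷ m.
The apsides satisfy r_p + r_a = 2a, so the apogee radius is 2a − r_p = 1.561×10⁷ m = 15610 km.
Apogee altitude = 15610 − 6371 = 9238.8 km.

apogee altitude ≈ 9240 km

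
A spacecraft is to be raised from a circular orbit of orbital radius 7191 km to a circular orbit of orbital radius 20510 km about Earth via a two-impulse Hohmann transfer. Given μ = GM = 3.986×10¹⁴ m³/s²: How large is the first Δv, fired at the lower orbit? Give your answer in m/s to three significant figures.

r₁ = 7191 km = 7.191×10⁶ m.
r₂ = 20510 km = 2.051×10⁷ m.
Transfer ellipse a_t = (r₁ + r₂)/2 = 1.385×10⁷ m.
At r₁: circular v_c1 = √(μ/r₁) = 7445 m/s; transfer-perigee v_p = √[μ(2/r₁ − 1/a_t)] = 9060 m/s.
Δv₁ = v_p − v_c1 = 1615 m/s.

Δv ≈ 1610 m/s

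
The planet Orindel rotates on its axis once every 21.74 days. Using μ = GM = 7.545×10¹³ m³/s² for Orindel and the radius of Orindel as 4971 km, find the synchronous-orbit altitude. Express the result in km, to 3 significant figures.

T = 21.74 days = 1.878×10⁶ s.
A synchronous orbit has period T, so by Kepler's third law a = (μT²/4π²)^(1/3).
μT²/4π² = 7.545×10¹³ × (1.878×10⁶)² / 39.48 = 6.743×10²⁴ m³.
a = 1.889×10⁸ m = 1.8892×10⁵ km.
Altitude h = a − R = 1.8892×10⁵ − 4971 = 1.8395×10⁵ km.

h_sync ≈ 1.84×10⁵ km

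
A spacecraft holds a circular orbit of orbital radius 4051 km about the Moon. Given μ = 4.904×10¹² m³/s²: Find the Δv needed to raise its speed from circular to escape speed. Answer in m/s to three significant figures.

Δv ≈ 456 m/s

r = 4051 km = 4.051×10⁶ m.
Circular speed v_c = √(μ/r) = 1100 m/s.
Escape speed v_esc = √(2μ/r) = √2 × v_c = 1556 m/s.
Δv = v_esc − v_c = 455.7 m/s.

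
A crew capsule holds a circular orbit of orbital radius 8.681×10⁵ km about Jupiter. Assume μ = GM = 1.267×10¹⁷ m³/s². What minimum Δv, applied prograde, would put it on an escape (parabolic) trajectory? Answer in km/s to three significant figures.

Δv ≈ 5.00 km/s

r = 8.681×10⁵ km = 8.681×10⁸ m.
Circular speed v_c = √(μ/r) = 12080 m/s.
Escape speed v_esc = √(2μ/r) = √2 × v_c = 17090 m/s.
Δv = v_esc − v_c = 5004 m/s = 5.004 km/s.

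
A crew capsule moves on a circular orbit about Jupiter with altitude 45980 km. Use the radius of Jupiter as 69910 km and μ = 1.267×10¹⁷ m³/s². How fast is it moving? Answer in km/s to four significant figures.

r = 69910 + 45980 = 115890 km = 1.1589×10⁸ m.
For a circular orbit v = √(μ/r) = √(1.267×10¹⁷ / 1.159×10⁸) = √(1.093×10⁹) = 33060 m/s.
That is 33.06 km/s.

v ≈ 33.06 km/s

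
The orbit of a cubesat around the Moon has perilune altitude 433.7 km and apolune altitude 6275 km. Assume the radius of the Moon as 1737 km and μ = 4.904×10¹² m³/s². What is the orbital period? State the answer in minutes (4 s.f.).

T ≈ 543.3 minutes

r_p = 1737 + 433.7 = 2170.7 km = 2.1707×10⁶ m.
r_a = 1737 + 6275 = 8012.0 km = 8.0120×10⁶ m.
Semi-major axis a = (r_p + r_a)/2 = (2170.7 + 8012.0)/2 = 5091.4 km = 5.091×10⁶ m.
By Kepler's third law T = 2π√(a³/μ) = 2π × 5.188×10³ = 3.260×10⁴ s.
= 543.3 minutes.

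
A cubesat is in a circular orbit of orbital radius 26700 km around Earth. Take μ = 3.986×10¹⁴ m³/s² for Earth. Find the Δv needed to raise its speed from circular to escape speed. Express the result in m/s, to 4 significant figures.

Δv ≈ 1600 m/s

r = 26700 km = 2.670×10⁷ m.
Circular speed v_c = √(μ/r) = 3864 m/s.
Escape speed v_esc = √(2μ/r) = √2 × v_c = 5464 m/s.
Δv = v_esc − v_c = 1600 m/s.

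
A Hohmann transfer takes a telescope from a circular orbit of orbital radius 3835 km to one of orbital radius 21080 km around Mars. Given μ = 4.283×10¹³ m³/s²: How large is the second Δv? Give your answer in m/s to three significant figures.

r₁ = 3835 km = 3.835×10⁶ m.
r₂ = 21080 km = 2.108×10⁷ m.
Transfer ellipse a_t = (r₁ + r₂)/2 = 1.246×10⁷ m.
At r₁: circular v_c1 = √(μ/r₁) = 3342 m/s; transfer-periapsis v_p = √[μ(2/r₁ − 1/a_t)] = 4347 m/s.
At r₂: circular v_c2 = √(μ/r₂) = 1425 m/s; transfer-apoapsis v_a = √[μ(2/r₂ − 1/a_t)] = 790.9 m/s.
Δv₂ = v_c2 − v_a = 634.5 m/s.

Δv ≈ 635 m/s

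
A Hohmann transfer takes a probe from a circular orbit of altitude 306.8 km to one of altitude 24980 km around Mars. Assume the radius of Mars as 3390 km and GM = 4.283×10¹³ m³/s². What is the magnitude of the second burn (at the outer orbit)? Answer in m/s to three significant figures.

Δv ≈ 639 m/s

r₁ = 3390 + 306.8 = 3696.8 km = 3.6968×10⁶ m.
r₂ = 3390 + 24980 = 28370 km = 2.8370×10⁷ m.
Transfer ellipse a_t = (r₁ + r₂)/2 = 1.603×10⁷ m.
At r₁: circular v_c1 = √(μ/r₁) = 3404 m/s; transfer-periapsis v_p = √[μ(2/r₁ − 1/a_t)] = 4528 m/s.
At r₂: circular v_c2 = √(μ/r₂) = 1229 m/s; transfer-apoapsis v_a = √[μ(2/r₂ − 1/a_t)] = 590.0 m/s.
Δv₂ = v_c2 − v_a = 638.7 m/s.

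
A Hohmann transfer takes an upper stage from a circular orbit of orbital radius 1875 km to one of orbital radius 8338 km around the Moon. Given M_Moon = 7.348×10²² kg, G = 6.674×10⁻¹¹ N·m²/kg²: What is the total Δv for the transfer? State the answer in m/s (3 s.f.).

Δv_total ≈ 752 m/s

μ = GM = 6.674×10⁻¹¹ × 7.348×10²² = 4.904×10¹² m³/s².
r₁ = 1875 km = 1.875×10⁶ m.
r₂ = 8338 km = 8.338×10⁶ m.
Transfer ellipse a_t = (r₁ + r₂)/2 = 5.106×10⁶ m.
At r₁: circular v_c1 = √(μ/r₁) = 1617 m/s; transfer-perilune v_p = √[μ(2/r₁ − 1/a_t)] = 2067 m/s.
Δv₁ = v_p − v_c1 = 449.3 m/s.
At r₂: circular v_c2 = √(μ/r₂) = 766.9 m/s; transfer-apolune v_a = √[μ(2/r₂ − 1/a_t)] = 464.7 m/s.
Δv₂ = v_c2 − v_a = 302.2 m/s.
Total Δv = Δv₁ + Δv₂ = 751.5 m/s.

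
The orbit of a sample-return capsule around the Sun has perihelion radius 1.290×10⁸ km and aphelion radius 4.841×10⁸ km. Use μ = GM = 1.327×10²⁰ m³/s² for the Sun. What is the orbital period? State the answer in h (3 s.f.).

T ≈ 25700 h

Semi-major axis a = (r_p + r_a)/2 = (1.2900×10⁸ + 4.8410×10⁸)/2 = 3.0655×10⁸ km = 3.066×10¹¹ m.
By Kepler's third law T = 2π√(a³/μ) = 2π × 1.473×10⁷ = 9.258×10⁷ s.
= 25720 h.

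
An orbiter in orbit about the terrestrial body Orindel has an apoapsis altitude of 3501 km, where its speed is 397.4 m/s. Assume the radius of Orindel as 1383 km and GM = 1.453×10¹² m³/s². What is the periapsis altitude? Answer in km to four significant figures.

r_a = 1383 + 3501 = 4884.0 km = 4.884×10⁶ m.
Specific energy ε = v²/2 − μ/r = -2.185×10⁵ J/kg, so a = −μ/(2ε) = 3.324×10⁶ m.
The apsides satisfy r_p + r_a = 2a, so the periapsis radius is 2a − r_a = 1.765×10⁶ m = 1764.7 km.
Periapsis altitude = 1764.7 − 1383 = 381.71 km.

periapsis altitude ≈ 381.7 km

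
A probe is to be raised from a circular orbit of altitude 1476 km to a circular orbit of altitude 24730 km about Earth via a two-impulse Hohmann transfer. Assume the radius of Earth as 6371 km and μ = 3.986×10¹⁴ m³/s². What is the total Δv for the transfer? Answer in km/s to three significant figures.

Δv_total ≈ 3.19 km/s

r₁ = 6371 + 1476 = 7847.0 km = 7.8470×10⁶ m.
r₂ = 6371 + 24730 = 31101 km = 3.1101×10⁷ m.
Transfer ellipse a_t = (r₁ + r₂)/2 = 1.947×10⁷ m.
At r₁: circular v_c1 = √(μ/r₁) = 7127 m/s; transfer-perigee v_p = √[μ(2/r₁ − 1/a_t)] = 9007 m/s.
Δv₁ = v_p − v_c1 = 1880 m/s.
At r₂: circular v_c2 = √(μ/r₂) = 3580 m/s; transfer-apogee v_a = √[μ(2/r₂ − 1/a_t)] = 2273 m/s.
Δv₂ = v_c2 − v_a = 1307 m/s.
Total Δv = Δv₁ + Δv₂ = 3187 m/s = 3.187 km/s.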